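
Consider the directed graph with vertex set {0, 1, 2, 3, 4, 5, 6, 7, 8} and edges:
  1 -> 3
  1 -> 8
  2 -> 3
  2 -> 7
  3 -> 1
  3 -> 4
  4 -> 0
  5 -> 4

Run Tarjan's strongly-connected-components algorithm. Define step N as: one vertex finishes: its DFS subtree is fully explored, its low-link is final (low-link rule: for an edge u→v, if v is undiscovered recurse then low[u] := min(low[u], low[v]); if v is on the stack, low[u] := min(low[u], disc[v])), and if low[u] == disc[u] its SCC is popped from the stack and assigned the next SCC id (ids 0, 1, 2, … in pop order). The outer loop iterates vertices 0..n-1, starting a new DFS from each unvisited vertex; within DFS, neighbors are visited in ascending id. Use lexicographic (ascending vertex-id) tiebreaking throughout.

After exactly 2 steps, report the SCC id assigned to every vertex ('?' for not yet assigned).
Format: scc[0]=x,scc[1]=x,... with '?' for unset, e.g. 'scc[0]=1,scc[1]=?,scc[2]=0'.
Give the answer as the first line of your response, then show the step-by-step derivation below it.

scc[0]=0,scc[1]=?,scc[2]=?,scc[3]=?,scc[4]=1,scc[5]=?,scc[6]=?,scc[7]=?,scc[8]=?

step 1: low=(low[0]=0,low[1]=?,low[2]=?,low[3]=?,low[4]=?,low[5]=?,low[6]=?,low[7]=?,low[8]=?); scc=(scc[0]=0,scc[1]=?,scc[2]=?,scc[3]=?,scc[4]=?,scc[5]=?,scc[6]=?,scc[7]=?,scc[8]=?)
step 2: low=(low[0]=0,low[1]=1,low[2]=?,low[3]=1,low[4]=3,low[5]=?,low[6]=?,low[7]=?,low[8]=?); scc=(scc[0]=0,scc[1]=?,scc[2]=?,scc[3]=?,scc[4]=1,scc[5]=?,scc[6]=?,scc[7]=?,scc[8]=?)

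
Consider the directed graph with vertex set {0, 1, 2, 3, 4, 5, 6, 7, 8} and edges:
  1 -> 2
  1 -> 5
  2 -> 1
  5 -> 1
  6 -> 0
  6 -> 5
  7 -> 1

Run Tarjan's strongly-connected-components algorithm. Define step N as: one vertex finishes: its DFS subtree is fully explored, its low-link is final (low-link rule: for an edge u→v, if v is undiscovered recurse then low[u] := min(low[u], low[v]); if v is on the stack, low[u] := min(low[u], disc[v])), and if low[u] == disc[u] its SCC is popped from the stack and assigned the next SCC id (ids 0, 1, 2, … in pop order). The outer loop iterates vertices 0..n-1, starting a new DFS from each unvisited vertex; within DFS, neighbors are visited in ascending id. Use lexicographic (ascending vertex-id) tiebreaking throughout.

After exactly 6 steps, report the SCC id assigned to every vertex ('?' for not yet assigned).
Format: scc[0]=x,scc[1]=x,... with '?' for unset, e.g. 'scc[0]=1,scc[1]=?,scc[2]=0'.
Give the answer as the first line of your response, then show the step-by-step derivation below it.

scc[0]=0,scc[1]=1,scc[2]=1,scc[3]=2,scc[4]=3,scc[5]=1,scc[6]=?,scc[7]=?,scc[8]=?

step 1: low=(low[0]=0,low[1]=?,low[2]=?,low[3]=?,low[4]=?,low[5]=?,low[6]=?,low[7]=?,low[8]=?); scc=(scc[0]=0,scc[1]=?,scc[2]=?,scc[3]=?,scc[4]=?,scc[5]=?,scc[6]=?,scc[7]=?,scc[8]=?)
step 2: low=(low[0]=0,low[1]=1,low[2]=1,low[3]=?,low[4]=?,low[5]=?,low[6]=?,low[7]=?,low[8]=?); scc=(scc[0]=0,scc[1]=?,scc[2]=?,scc[3]=?,scc[4]=?,scc[5]=?,scc[6]=?,scc[7]=?,scc[8]=?)
step 3: low=(low[0]=0,low[1]=1,low[2]=1,low[3]=?,low[4]=?,low[5]=1,low[6]=?,low[7]=?,low[8]=?); scc=(scc[0]=0,scc[1]=?,scc[2]=?,scc[3]=?,scc[4]=?,scc[5]=?,scc[6]=?,scc[7]=?,scc[8]=?)
step 4: low=(low[0]=0,low[1]=1,low[2]=1,low[3]=?,low[4]=?,low[5]=1,low[6]=?,low[7]=?,low[8]=?); scc=(scc[0]=0,scc[1]=1,scc[2]=1,scc[3]=?,scc[4]=?,scc[5]=1,scc[6]=?,scc[7]=?,scc[8]=?)
step 5: low=(low[0]=0,low[1]=1,low[2]=1,low[3]=4,low[4]=?,low[5]=1,low[6]=?,low[7]=?,low[8]=?); scc=(scc[0]=0,scc[1]=1,scc[2]=1,scc[3]=2,scc[4]=?,scc[5]=1,scc[6]=?,scc[7]=?,scc[8]=?)
step 6: low=(low[0]=0,low[1]=1,low[2]=1,low[3]=4,low[4]=5,low[5]=1,low[6]=?,low[7]=?,low[8]=?); scc=(scc[0]=0,scc[1]=1,scc[2]=1,scc[3]=2,scc[4]=3,scc[5]=1,scc[6]=?,scc[7]=?,scc[8]=?)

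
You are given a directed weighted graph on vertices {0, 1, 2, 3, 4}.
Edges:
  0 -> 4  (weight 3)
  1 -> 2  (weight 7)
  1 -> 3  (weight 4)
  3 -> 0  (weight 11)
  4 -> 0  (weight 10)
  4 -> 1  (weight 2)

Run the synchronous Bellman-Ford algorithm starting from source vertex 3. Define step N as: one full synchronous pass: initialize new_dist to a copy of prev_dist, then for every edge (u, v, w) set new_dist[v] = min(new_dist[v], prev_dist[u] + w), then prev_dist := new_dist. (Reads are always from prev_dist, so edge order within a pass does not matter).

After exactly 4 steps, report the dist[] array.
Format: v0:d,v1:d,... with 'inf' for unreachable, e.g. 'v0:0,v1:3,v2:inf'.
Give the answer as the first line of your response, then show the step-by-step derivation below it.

v0:11,v1:16,v2:23,v3:0,v4:14

step 1: dist = v0:11,v1:inf,v2:inf,v3:0,v4:inf
step 2: dist = v0:11,v1:inf,v2:inf,v3:0,v4:14
step 3: dist = v0:11,v1:16,v2:inf,v3:0,v4:14
step 4: dist = v0:11,v1:16,v2:23,v3:0,v4:14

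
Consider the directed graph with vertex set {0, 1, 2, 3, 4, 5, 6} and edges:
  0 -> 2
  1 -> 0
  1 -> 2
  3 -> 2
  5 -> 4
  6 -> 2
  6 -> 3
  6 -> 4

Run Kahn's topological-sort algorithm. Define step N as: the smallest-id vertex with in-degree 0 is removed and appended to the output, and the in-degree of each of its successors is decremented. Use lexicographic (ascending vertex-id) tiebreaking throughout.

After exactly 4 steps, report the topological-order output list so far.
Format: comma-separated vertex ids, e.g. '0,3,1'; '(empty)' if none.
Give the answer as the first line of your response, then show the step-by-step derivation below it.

1,0,5,6

step 1: output 1; order=[1]; indeg=(0,0,3,1,2,0,0)
step 2: output 0; order=[1,0]; indeg=(0,0,2,1,2,0,0)
step 3: output 5; order=[1,0,5]; indeg=(0,0,2,1,1,0,0)
step 4: output 6; order=[1,0,5,6]; indeg=(0,0,1,0,0,0,0)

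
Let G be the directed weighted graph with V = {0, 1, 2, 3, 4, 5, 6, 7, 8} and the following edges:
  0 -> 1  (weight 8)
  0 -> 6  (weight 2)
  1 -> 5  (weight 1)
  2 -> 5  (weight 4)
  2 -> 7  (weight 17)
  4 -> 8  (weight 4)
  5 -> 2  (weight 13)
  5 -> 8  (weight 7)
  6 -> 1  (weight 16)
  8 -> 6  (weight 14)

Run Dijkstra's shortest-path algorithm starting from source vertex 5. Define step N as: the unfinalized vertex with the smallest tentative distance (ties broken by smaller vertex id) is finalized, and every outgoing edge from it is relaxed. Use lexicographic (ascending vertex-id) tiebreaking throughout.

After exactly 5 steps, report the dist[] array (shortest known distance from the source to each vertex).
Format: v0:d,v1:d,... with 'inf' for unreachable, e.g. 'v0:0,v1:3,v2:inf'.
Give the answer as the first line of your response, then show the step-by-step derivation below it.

v0:inf,v1:37,v2:13,v3:inf,v4:inf,v5:0,v6:21,v7:30,v8:7

step 1: dist = v0:inf,v1:inf,v2:13,v3:inf,v4:inf,v5:0,v6:inf,v7:inf,v8:7
step 2: dist = v0:inf,v1:inf,v2:13,v3:inf,v4:inf,v5:0,v6:21,v7:inf,v8:7
step 3: dist = v0:inf,v1:inf,v2:13,v3:inf,v4:inf,v5:0,v6:21,v7:30,v8:7
step 4: dist = v0:inf,v1:37,v2:13,v3:inf,v4:inf,v5:0,v6:21,v7:30,v8:7
step 5: dist = v0:inf,v1:37,v2:13,v3:inf,v4:inf,v5:0,v6:21,v7:30,v8:7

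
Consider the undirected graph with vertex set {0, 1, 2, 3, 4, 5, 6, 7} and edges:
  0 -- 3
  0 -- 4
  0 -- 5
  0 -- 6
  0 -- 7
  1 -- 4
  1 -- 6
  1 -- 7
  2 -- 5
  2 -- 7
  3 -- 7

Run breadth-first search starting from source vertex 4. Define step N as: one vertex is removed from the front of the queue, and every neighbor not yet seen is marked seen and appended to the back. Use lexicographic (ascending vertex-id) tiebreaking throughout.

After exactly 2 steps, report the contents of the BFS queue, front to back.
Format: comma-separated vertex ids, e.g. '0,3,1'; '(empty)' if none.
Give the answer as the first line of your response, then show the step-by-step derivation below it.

1,3,5,6,7

step 1: dequeue 4; queue=[0,1]; order=4
step 2: dequeue 0; queue=[1,3,5,6,7]; order=4,0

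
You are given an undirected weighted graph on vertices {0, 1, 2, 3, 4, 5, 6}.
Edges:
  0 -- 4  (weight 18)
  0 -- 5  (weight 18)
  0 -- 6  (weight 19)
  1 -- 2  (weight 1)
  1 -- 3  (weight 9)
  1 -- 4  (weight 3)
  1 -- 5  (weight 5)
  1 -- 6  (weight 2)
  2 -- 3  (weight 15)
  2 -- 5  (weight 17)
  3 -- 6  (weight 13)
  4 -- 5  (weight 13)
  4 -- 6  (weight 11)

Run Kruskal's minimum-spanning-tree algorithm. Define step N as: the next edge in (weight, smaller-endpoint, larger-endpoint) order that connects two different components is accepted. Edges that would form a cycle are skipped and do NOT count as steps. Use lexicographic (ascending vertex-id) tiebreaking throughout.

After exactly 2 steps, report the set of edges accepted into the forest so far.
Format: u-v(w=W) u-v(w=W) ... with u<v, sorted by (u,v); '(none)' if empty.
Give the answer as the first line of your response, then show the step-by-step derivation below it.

1-2(w=1) 1-6(w=2)

step 1: add edge 1-2 (w=1); MST = {1-2(w=1)}
step 2: add edge 1-6 (w=2); MST = {1-2(w=1) 1-6(w=2)}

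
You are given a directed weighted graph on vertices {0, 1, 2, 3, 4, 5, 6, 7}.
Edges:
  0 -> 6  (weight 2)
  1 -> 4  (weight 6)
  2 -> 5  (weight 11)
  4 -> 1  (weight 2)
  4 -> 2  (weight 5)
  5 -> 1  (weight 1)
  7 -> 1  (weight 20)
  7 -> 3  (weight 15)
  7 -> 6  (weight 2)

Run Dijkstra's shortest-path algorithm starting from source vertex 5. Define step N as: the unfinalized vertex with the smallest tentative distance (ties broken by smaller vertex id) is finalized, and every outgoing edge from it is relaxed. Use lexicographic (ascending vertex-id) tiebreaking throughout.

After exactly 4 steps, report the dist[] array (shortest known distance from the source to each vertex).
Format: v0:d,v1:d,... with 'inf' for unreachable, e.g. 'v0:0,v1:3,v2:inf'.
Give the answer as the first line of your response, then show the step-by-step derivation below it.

v0:inf,v1:1,v2:12,v3:inf,v4:7,v5:0,v6:inf,v7:inf

step 1: dist = v0:inf,v1:1,v2:inf,v3:inf,v4:inf,v5:0,v6:inf,v7:inf
step 2: dist = v0:inf,v1:1,v2:inf,v3:inf,v4:7,v5:0,v6:inf,v7:inf
step 3: dist = v0:inf,v1:1,v2:12,v3:inf,v4:7,v5:0,v6:inf,v7:inf
step 4: dist = v0:inf,v1:1,v2:12,v3:inf,v4:7,v5:0,v6:inf,v7:inf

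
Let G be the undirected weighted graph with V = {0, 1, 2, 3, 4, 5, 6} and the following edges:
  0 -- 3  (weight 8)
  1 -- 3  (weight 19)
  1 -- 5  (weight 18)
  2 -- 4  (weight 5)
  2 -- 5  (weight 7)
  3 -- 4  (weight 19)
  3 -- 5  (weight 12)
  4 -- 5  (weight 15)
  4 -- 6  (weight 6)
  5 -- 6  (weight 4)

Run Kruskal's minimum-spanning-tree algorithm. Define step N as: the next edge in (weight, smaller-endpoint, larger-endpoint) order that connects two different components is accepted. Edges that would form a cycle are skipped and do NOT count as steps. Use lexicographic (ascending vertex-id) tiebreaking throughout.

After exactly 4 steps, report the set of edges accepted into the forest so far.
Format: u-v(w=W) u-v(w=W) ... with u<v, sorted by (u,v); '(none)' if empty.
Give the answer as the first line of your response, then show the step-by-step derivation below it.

0-3(w=8) 2-4(w=5) 4-6(w=6) 5-6(w=4)

step 1: add edge 5-6 (w=4); MST = {5-6(w=4)}
step 2: add edge 2-4 (w=5); MST = {2-4(w=5) 5-6(w=4)}
step 3: add edge 4-6 (w=6); MST = {2-4(w=5) 4-6(w=6) 5-6(w=4)}
step 4: add edge 0-3 (w=8); MST = {0-3(w=8) 2-4(w=5) 4-6(w=6) 5-6(w=4)}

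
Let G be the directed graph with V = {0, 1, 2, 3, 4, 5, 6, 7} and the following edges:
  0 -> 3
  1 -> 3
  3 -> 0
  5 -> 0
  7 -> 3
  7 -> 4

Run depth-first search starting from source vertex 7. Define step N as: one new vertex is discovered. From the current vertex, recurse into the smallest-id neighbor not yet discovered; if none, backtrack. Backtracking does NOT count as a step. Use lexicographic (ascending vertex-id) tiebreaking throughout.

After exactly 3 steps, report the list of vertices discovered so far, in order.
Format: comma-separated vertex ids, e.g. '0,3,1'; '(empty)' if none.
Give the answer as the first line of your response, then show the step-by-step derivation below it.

7,3,0

step 1: discover 7; path=7; order=7
step 2: discover 3; path=7>3; order=7,3
step 3: discover 0; path=7>3>0; order=7,3,0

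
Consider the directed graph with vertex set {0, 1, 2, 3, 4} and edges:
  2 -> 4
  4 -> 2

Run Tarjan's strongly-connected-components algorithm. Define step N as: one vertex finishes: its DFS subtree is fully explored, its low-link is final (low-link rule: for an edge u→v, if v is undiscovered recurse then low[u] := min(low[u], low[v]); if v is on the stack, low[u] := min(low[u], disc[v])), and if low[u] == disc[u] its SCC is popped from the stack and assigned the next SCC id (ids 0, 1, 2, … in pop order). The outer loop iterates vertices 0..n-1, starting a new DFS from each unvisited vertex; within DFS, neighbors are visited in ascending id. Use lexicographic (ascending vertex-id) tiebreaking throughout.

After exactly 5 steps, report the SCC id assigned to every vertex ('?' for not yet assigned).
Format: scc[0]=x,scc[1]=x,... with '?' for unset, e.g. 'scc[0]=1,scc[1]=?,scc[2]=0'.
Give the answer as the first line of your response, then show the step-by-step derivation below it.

scc[0]=0,scc[1]=1,scc[2]=2,scc[3]=3,scc[4]=2

step 1: low=(low[0]=0,low[1]=?,low[2]=?,low[3]=?,low[4]=?); scc=(scc[0]=0,scc[1]=?,scc[2]=?,scc[3]=?,scc[4]=?)
step 2: low=(low[0]=0,low[1]=1,low[2]=?,low[3]=?,low[4]=?); scc=(scc[0]=0,scc[1]=1,scc[2]=?,scc[3]=?,scc[4]=?)
step 3: low=(low[0]=0,low[1]=1,low[2]=2,low[3]=?,low[4]=2); scc=(scc[0]=0,scc[1]=1,scc[2]=?,scc[3]=?,scc[4]=?)
step 4: low=(low[0]=0,low[1]=1,low[2]=2,low[3]=?,low[4]=2); scc=(scc[0]=0,scc[1]=1,scc[2]=2,scc[3]=?,scc[4]=2)
step 5: low=(low[0]=0,low[1]=1,low[2]=2,low[3]=4,low[4]=2); scc=(scc[0]=0,scc[1]=1,scc[2]=2,scc[3]=3,scc[4]=2)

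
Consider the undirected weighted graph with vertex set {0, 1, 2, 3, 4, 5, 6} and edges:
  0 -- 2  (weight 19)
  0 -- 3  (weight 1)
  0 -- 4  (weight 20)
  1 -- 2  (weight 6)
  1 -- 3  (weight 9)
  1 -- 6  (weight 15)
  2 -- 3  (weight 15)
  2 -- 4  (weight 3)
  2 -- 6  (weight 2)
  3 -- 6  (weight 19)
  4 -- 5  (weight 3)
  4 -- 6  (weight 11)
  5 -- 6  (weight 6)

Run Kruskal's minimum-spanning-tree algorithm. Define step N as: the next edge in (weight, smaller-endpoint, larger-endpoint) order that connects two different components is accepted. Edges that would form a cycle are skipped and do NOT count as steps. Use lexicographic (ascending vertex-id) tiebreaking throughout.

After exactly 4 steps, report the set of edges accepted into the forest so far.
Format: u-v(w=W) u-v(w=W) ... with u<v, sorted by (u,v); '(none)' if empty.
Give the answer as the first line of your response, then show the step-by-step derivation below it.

0-3(w=1) 2-4(w=3) 2-6(w=2) 4-5(w=3)

step 1: add edge 0-3 (w=1); MST = {0-3(w=1)}
step 2: add edge 2-6 (w=2); MST = {0-3(w=1) 2-6(w=2)}
step 3: add edge 2-4 (w=3); MST = {0-3(w=1) 2-4(w=3) 2-6(w=2)}
step 4: add edge 4-5 (w=3); MST = {0-3(w=1) 2-4(w=3) 2-6(w=2) 4-5(w=3)}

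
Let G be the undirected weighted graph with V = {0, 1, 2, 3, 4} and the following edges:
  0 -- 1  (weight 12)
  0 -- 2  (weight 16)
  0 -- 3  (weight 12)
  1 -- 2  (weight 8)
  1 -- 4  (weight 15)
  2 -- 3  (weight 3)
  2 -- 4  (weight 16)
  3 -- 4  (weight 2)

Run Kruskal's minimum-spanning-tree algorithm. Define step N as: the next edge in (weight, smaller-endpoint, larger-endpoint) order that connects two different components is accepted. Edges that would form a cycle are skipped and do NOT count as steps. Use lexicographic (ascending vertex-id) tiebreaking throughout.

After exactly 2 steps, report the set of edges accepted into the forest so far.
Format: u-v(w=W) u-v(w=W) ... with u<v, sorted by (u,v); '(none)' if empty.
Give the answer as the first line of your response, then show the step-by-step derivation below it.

2-3(w=3) 3-4(w=2)

step 1: add edge 3-4 (w=2); MST = {3-4(w=2)}
step 2: add edge 2-3 (w=3); MST = {2-3(w=3) 3-4(w=2)}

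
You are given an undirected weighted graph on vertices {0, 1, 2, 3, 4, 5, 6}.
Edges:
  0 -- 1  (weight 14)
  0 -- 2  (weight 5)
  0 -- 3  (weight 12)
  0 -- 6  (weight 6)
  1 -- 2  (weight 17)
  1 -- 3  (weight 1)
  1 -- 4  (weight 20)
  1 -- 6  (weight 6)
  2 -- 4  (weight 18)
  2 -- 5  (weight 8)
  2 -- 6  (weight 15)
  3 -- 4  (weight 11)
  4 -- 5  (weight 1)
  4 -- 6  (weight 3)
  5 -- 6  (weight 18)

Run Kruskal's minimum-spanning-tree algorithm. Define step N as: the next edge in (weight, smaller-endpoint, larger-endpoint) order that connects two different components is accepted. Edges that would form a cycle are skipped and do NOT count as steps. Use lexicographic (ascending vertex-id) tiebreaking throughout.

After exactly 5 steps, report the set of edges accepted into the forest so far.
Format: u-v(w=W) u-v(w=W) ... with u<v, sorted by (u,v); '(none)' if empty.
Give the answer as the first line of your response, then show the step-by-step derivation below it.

0-2(w=5) 0-6(w=6) 1-3(w=1) 4-5(w=1) 4-6(w=3)

step 1: add edge 1-3 (w=1); MST = {1-3(w=1)}
step 2: add edge 4-5 (w=1); MST = {1-3(w=1) 4-5(w=1)}
step 3: add edge 4-6 (w=3); MST = {1-3(w=1) 4-5(w=1) 4-6(w=3)}
step 4: add edge 0-2 (w=5); MST = {0-2(w=5) 1-3(w=1) 4-5(w=1) 4-6(w=3)}
step 5: add edge 0-6 (w=6); MST = {0-2(w=5) 0-6(w=6) 1-3(w=1) 4-5(w=1) 4-6(w=3)}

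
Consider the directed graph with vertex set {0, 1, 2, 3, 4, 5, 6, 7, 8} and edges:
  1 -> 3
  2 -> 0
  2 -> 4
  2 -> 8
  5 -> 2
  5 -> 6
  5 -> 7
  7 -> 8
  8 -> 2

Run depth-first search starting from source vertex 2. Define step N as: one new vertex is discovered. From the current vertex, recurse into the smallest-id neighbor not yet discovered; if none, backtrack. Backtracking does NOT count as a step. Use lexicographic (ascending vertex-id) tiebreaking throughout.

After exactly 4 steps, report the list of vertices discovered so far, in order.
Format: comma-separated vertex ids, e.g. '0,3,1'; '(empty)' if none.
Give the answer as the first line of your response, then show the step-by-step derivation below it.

2,0,4,8

step 1: discover 2; path=2; order=2
step 2: discover 0; path=2>0; order=2,0
step 3: discover 4; path=2>4; order=2,0,4
step 4: discover 8; path=2>8; order=2,0,4,8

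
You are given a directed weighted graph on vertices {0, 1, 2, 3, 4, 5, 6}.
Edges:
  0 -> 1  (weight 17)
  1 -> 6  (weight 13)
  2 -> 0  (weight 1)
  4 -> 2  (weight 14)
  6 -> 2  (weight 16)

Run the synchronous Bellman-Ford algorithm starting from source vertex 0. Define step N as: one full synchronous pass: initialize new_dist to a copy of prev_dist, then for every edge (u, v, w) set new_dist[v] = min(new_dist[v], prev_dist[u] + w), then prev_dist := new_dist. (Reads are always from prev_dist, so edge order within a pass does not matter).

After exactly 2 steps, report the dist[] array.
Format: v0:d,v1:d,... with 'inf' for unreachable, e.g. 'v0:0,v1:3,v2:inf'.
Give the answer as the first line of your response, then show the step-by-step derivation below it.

v0:0,v1:17,v2:inf,v3:inf,v4:inf,v5:inf,v6:30

step 1: dist = v0:0,v1:17,v2:inf,v3:inf,v4:inf,v5:inf,v6:inf
step 2: dist = v0:0,v1:17,v2:inf,v3:inf,v4:inf,v5:inf,v6:30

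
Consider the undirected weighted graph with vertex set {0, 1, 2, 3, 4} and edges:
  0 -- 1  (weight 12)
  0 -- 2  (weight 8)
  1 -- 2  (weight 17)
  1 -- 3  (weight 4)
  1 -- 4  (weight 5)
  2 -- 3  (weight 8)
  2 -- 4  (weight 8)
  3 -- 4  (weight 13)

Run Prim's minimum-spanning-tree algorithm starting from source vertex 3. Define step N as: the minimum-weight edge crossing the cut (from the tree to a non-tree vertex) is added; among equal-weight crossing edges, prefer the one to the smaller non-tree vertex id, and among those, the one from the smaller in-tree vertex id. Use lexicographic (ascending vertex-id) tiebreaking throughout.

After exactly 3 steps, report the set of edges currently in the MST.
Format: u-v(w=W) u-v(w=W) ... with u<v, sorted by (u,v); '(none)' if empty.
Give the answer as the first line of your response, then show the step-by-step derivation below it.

1-3(w=4) 1-4(w=5) 2-3(w=8)

step 1: add edge 1-3 (w=4); MST = {1-3(w=4)}
step 2: add edge 1-4 (w=5); MST = {1-3(w=4) 1-4(w=5)}
step 3: add edge 2-3 (w=8); MST = {1-3(w=4) 1-4(w=5) 2-3(w=8)}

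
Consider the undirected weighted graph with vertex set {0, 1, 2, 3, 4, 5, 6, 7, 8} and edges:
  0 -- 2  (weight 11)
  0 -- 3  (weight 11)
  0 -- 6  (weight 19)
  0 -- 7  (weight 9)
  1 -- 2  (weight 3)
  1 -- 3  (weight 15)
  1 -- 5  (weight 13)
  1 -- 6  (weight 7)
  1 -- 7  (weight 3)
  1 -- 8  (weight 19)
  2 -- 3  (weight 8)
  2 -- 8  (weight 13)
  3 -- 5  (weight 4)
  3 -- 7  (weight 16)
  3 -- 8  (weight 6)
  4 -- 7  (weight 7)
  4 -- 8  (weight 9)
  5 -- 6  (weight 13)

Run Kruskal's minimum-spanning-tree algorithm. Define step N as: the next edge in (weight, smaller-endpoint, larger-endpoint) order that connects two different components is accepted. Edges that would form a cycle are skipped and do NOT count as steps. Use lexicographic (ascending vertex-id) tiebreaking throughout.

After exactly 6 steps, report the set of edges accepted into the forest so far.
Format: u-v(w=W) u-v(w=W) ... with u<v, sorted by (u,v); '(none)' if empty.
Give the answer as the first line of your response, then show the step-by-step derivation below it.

1-2(w=3) 1-6(w=7) 1-7(w=3) 3-5(w=4) 3-8(w=6) 4-7(w=7)

step 1: add edge 1-2 (w=3); MST = {1-2(w=3)}
step 2: add edge 1-7 (w=3); MST = {1-2(w=3) 1-7(w=3)}
step 3: add edge 3-5 (w=4); MST = {1-2(w=3) 1-7(w=3) 3-5(w=4)}
step 4: add edge 3-8 (w=6); MST = {1-2(w=3) 1-7(w=3) 3-5(w=4) 3-8(w=6)}
step 5: add edge 1-6 (w=7); MST = {1-2(w=3) 1-6(w=7) 1-7(w=3) 3-5(w=4) 3-8(w=6)}
step 6: add edge 4-7 (w=7); MST = {1-2(w=3) 1-6(w=7) 1-7(w=3) 3-5(w=4) 3-8(w=6) 4-7(w=7)}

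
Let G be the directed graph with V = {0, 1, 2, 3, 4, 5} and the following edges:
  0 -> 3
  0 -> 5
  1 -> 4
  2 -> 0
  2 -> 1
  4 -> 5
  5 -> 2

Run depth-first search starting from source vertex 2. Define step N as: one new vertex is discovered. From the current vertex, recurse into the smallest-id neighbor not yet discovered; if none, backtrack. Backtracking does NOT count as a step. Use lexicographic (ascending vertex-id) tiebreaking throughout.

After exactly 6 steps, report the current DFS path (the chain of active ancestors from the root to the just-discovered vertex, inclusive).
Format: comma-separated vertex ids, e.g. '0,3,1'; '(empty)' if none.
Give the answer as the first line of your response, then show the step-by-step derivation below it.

2,1,4

step 1: discover 2; path=2; order=2
step 2: discover 0; path=2>0; order=2,0
step 3: discover 3; path=2>0>3; order=2,0,3
step 4: discover 5; path=2>0>5; order=2,0,3,5
step 5: discover 1; path=2>1; order=2,0,3,5,1
step 6: discover 4; path=2>1>4; order=2,0,3,5,1,4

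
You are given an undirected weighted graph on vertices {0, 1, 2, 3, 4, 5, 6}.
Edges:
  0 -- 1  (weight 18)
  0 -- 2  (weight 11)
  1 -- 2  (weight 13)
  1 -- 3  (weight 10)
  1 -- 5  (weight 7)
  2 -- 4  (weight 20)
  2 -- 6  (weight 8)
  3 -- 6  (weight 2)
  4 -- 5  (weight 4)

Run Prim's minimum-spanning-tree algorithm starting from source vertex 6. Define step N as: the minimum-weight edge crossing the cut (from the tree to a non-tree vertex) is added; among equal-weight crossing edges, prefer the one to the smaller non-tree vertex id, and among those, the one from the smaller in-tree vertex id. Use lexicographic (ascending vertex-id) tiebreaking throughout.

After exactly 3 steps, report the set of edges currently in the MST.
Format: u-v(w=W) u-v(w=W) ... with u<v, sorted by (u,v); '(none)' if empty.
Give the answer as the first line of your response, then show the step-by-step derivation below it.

1-3(w=10) 2-6(w=8) 3-6(w=2)

step 1: add edge 3-6 (w=2); MST = {3-6(w=2)}
step 2: add edge 2-6 (w=8); MST = {2-6(w=8) 3-6(w=2)}
step 3: add edge 1-3 (w=10); MST = {1-3(w=10) 2-6(w=8) 3-6(w=2)}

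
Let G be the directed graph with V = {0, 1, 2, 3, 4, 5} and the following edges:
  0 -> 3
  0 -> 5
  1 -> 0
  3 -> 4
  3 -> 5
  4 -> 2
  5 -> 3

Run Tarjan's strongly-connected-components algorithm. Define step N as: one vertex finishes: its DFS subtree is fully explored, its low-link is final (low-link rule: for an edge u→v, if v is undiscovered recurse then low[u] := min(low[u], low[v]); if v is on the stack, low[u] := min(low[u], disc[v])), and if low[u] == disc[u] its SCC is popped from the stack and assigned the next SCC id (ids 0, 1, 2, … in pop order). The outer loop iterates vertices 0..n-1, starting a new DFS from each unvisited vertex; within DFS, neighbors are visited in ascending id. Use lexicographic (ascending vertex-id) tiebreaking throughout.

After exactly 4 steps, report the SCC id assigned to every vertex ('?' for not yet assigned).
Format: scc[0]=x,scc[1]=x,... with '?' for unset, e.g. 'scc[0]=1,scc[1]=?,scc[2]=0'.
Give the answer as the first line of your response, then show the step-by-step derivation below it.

scc[0]=?,scc[1]=?,scc[2]=0,scc[3]=2,scc[4]=1,scc[5]=2

step 1: low=(low[0]=0,low[1]=?,low[2]=3,low[3]=1,low[4]=2,low[5]=?); scc=(scc[0]=?,scc[1]=?,scc[2]=0,scc[3]=?,scc[4]=?,scc[5]=?)
step 2: low=(low[0]=0,low[1]=?,low[2]=3,low[3]=1,low[4]=2,low[5]=?); scc=(scc[0]=?,scc[1]=?,scc[2]=0,scc[3]=?,scc[4]=1,scc[5]=?)
step 3: low=(low[0]=0,low[1]=?,low[2]=3,low[3]=1,low[4]=2,low[5]=1); scc=(scc[0]=?,scc[1]=?,scc[2]=0,scc[3]=?,scc[4]=1,scc[5]=?)
step 4: low=(low[0]=0,low[1]=?,low[2]=3,low[3]=1,low[4]=2,low[5]=1); scc=(scc[0]=?,scc[1]=?,scc[2]=0,scc[3]=2,scc[4]=1,scc[5]=2)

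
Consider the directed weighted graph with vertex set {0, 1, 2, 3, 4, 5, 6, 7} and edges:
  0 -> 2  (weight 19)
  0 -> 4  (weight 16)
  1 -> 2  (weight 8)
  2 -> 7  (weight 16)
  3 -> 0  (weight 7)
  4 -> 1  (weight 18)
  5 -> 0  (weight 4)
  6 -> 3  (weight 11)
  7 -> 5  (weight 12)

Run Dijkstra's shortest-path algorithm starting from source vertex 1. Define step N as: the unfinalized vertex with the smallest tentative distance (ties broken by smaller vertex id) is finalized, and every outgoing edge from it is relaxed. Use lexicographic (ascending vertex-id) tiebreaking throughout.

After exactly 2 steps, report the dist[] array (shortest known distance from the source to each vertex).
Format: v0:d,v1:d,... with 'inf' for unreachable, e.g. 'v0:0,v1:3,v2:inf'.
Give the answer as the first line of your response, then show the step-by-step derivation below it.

v0:inf,v1:0,v2:8,v3:inf,v4:inf,v5:inf,v6:inf,v7:24

step 1: dist = v0:inf,v1:0,v2:8,v3:inf,v4:inf,v5:inf,v6:inf,v7:inf
step 2: dist = v0:inf,v1:0,v2:8,v3:inf,v4:inf,v5:inf,v6:inf,v7:24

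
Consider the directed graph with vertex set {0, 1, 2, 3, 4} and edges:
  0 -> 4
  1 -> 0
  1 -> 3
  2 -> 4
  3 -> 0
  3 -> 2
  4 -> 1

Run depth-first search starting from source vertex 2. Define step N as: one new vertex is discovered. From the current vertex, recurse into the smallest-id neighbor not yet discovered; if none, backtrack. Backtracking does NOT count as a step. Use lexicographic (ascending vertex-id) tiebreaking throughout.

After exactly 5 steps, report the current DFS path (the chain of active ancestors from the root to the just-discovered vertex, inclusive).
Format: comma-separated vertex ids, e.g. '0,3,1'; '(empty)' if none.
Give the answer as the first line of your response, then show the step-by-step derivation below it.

2,4,1,3

step 1: discover 2; path=2; order=2
step 2: discover 4; path=2>4; order=2,4
step 3: discover 1; path=2>4>1; order=2,4,1
step 4: discover 0; path=2>4>1>0; order=2,4,1,0
step 5: discover 3; path=2>4>1>3; order=2,4,1,0,3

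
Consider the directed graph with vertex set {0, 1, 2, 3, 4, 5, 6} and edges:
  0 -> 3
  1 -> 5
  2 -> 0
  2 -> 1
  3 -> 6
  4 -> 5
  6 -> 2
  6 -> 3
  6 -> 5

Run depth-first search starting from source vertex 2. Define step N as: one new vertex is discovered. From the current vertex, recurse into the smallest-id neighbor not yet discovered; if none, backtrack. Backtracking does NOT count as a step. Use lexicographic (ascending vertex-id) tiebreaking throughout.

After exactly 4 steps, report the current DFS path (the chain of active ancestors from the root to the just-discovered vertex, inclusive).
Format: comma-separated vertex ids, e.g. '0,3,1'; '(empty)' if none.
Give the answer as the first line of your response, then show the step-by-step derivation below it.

2,0,3,6

step 1: discover 2; path=2; order=2
step 2: discover 0; path=2>0; order=2,0
step 3: discover 3; path=2>0>3; order=2,0,3
step 4: discover 6; path=2>0>3>6; order=2,0,3,6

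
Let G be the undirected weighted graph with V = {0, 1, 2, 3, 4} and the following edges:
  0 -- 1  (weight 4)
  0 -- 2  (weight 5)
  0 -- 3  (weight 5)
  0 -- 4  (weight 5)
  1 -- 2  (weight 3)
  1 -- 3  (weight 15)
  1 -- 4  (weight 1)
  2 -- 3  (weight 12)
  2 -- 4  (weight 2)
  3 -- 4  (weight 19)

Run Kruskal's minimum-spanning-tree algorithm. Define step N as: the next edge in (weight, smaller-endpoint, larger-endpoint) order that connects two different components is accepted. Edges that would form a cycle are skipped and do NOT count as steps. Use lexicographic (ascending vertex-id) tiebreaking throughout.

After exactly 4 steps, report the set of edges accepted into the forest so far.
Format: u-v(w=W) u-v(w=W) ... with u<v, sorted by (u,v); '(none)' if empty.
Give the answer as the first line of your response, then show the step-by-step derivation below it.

0-1(w=4) 0-3(w=5) 1-4(w=1) 2-4(w=2)

step 1: add edge 1-4 (w=1); MST = {1-4(w=1)}
step 2: add edge 2-4 (w=2); MST = {1-4(w=1) 2-4(w=2)}
step 3: add edge 0-1 (w=4); MST = {0-1(w=4) 1-4(w=1) 2-4(w=2)}
step 4: add edge 0-3 (w=5); MST = {0-1(w=4) 0-3(w=5) 1-4(w=1) 2-4(w=2)}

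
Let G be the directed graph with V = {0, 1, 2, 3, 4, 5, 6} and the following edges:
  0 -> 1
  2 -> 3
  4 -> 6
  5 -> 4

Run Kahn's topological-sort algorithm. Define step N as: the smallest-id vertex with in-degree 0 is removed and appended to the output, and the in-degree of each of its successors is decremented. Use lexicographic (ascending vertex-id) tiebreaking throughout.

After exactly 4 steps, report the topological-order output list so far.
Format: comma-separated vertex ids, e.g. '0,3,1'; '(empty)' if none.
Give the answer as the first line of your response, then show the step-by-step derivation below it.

0,1,2,3

step 1: output 0; order=[0]; indeg=(0,0,0,1,1,0,1)
step 2: output 1; order=[0,1]; indeg=(0,0,0,1,1,0,1)
step 3: output 2; order=[0,1,2]; indeg=(0,0,0,0,1,0,1)
step 4: output 3; order=[0,1,2,3]; indeg=(0,0,0,0,1,0,1)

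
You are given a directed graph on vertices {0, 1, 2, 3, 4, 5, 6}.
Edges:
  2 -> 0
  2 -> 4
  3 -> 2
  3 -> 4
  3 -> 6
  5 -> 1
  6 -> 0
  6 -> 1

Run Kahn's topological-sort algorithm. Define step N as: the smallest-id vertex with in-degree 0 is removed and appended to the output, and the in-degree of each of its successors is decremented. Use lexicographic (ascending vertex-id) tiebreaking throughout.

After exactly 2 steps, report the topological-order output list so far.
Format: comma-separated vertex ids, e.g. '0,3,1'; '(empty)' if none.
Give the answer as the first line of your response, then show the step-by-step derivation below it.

3,2

step 1: output 3; order=[3]; indeg=(2,2,0,0,1,0,0)
step 2: output 2; order=[3,2]; indeg=(1,2,0,0,0,0,0)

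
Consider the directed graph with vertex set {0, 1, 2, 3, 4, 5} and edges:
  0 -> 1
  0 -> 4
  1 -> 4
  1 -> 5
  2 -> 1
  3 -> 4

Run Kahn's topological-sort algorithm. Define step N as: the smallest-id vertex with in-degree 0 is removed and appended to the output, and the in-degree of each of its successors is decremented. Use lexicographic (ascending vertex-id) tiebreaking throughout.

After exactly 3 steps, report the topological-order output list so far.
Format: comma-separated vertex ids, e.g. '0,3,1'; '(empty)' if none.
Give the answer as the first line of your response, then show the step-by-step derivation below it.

0,2,1

step 1: output 0; order=[0]; indeg=(0,1,0,0,2,1)
step 2: output 2; order=[0,2]; indeg=(0,0,0,0,2,1)
step 3: output 1; order=[0,2,1]; indeg=(0,0,0,0,1,0)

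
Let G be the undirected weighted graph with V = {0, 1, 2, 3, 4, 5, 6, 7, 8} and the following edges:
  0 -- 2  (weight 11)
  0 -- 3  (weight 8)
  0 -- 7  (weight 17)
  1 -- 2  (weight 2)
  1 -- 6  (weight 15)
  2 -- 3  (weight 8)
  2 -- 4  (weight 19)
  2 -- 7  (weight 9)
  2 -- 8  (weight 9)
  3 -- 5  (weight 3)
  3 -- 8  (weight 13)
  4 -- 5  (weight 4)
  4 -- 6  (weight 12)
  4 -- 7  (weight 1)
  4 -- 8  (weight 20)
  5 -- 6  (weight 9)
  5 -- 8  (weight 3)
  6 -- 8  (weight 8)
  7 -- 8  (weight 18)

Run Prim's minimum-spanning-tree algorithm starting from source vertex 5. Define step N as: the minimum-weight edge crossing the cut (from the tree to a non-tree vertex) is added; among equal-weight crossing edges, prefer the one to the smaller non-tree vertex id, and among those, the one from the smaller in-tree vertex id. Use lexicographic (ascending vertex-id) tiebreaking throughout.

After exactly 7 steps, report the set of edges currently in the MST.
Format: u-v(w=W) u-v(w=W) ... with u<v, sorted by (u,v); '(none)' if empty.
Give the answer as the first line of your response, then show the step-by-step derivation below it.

0-3(w=8) 1-2(w=2) 2-3(w=8) 3-5(w=3) 4-5(w=4) 4-7(w=1) 5-8(w=3)

step 1: add edge 3-5 (w=3); MST = {3-5(w=3)}
step 2: add edge 5-8 (w=3); MST = {3-5(w=3) 5-8(w=3)}
step 3: add edge 4-5 (w=4); MST = {3-5(w=3) 4-5(w=4) 5-8(w=3)}
step 4: add edge 4-7 (w=1); MST = {3-5(w=3) 4-5(w=4) 4-7(w=1) 5-8(w=3)}
step 5: add edge 0-3 (w=8); MST = {0-3(w=8) 3-5(w=3) 4-5(w=4) 4-7(w=1) 5-8(w=3)}
step 6: add edge 2-3 (w=8); MST = {0-3(w=8) 2-3(w=8) 3-5(w=3) 4-5(w=4) 4-7(w=1) 5-8(w=3)}
step 7: add edge 1-2 (w=2); MST = {0-3(w=8) 1-2(w=2) 2-3(w=8) 3-5(w=3) 4-5(w=4) 4-7(w=1) 5-8(w=3)}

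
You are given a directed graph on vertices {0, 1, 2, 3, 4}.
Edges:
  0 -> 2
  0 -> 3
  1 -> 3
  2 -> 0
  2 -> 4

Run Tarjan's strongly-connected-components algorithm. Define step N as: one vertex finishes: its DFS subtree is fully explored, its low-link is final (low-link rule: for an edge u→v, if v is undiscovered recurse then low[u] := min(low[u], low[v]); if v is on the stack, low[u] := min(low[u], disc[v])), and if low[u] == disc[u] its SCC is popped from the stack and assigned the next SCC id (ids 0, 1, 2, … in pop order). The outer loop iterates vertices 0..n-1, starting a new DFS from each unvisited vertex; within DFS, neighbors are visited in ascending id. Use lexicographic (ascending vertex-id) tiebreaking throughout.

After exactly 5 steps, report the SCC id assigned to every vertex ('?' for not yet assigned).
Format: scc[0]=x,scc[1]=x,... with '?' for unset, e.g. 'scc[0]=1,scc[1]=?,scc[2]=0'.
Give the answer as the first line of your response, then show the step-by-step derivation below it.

scc[0]=2,scc[1]=3,scc[2]=2,scc[3]=1,scc[4]=0

step 1: low=(low[0]=0,low[1]=?,low[2]=0,low[3]=?,low[4]=2); scc=(scc[0]=?,scc[1]=?,scc[2]=?,scc[3]=?,scc[4]=0)
step 2: low=(low[0]=0,low[1]=?,low[2]=0,low[3]=?,low[4]=2); scc=(scc[0]=?,scc[1]=?,scc[2]=?,scc[3]=?,scc[4]=0)
step 3: low=(low[0]=0,low[1]=?,low[2]=0,low[3]=3,low[4]=2); scc=(scc[0]=?,scc[1]=?,scc[2]=?,scc[3]=1,scc[4]=0)
step 4: low=(low[0]=0,low[1]=?,low[2]=0,low[3]=3,low[4]=2); scc=(scc[0]=2,scc[1]=?,scc[2]=2,scc[3]=1,scc[4]=0)
step 5: low=(low[0]=0,low[1]=4,low[2]=0,low[3]=3,low[4]=2); scc=(scc[0]=2,scc[1]=3,scc[2]=2,scc[3]=1,scc[4]=0)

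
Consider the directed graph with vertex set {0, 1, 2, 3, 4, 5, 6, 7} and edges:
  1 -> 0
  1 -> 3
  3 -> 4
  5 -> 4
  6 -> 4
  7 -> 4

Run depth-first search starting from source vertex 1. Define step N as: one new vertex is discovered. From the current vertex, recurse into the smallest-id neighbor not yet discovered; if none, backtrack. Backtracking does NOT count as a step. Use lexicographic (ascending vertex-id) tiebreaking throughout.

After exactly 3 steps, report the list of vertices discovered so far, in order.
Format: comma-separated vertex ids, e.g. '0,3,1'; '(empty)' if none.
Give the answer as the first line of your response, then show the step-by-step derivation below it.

1,0,3

step 1: discover 1; path=1; order=1
step 2: discover 0; path=1>0; order=1,0
step 3: discover 3; path=1>3; order=1,0,3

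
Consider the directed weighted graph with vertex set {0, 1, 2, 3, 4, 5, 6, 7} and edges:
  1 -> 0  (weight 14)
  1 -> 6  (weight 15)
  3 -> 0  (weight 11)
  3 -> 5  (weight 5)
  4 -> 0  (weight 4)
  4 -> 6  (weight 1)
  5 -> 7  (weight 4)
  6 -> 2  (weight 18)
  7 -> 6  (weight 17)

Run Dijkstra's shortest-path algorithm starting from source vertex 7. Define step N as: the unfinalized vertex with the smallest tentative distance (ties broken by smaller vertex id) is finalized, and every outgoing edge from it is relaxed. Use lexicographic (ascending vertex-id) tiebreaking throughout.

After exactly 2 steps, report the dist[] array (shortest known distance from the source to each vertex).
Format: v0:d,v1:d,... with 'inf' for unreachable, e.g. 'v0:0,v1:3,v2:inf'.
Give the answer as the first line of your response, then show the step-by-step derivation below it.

v0:inf,v1:inf,v2:35,v3:inf,v4:inf,v5:inf,v6:17,v7:0

step 1: dist = v0:inf,v1:inf,v2:inf,v3:inf,v4:inf,v5:inf,v6:17,v7:0
step 2: dist = v0:inf,v1:inf,v2:35,v3:inf,v4:inf,v5:inf,v6:17,v7:0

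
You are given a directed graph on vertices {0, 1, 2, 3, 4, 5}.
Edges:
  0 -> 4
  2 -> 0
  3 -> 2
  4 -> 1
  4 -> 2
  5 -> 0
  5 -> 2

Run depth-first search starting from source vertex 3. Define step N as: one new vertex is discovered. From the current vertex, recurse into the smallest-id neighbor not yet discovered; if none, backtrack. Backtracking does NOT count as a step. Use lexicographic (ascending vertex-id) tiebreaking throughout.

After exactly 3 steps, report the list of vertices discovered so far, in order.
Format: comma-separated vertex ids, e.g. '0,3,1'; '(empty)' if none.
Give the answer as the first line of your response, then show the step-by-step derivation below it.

3,2,0

step 1: discover 3; path=3; order=3
step 2: discover 2; path=3>2; order=3,2
step 3: discover 0; path=3>2>0; order=3,2,0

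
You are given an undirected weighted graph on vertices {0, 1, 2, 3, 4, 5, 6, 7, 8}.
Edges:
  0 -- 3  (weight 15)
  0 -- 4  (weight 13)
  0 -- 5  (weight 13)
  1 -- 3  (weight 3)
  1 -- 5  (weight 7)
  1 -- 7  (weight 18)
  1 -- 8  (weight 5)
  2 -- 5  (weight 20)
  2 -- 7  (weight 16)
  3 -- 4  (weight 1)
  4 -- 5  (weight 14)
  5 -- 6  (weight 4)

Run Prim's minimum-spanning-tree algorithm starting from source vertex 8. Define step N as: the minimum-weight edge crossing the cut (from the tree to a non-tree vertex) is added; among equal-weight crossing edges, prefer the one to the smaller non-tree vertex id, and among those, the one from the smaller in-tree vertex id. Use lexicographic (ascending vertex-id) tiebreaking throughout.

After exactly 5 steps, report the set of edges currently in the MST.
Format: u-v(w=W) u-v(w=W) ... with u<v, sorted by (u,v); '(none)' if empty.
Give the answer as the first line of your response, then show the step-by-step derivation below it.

1-3(w=3) 1-5(w=7) 1-8(w=5) 3-4(w=1) 5-6(w=4)

step 1: add edge 1-8 (w=5); MST = {1-8(w=5)}
step 2: add edge 1-3 (w=3); MST = {1-3(w=3) 1-8(w=5)}
step 3: add edge 3-4 (w=1); MST = {1-3(w=3) 1-8(w=5) 3-4(w=1)}
step 4: add edge 1-5 (w=7); MST = {1-3(w=3) 1-5(w=7) 1-8(w=5) 3-4(w=1)}
step 5: add edge 5-6 (w=4); MST = {1-3(w=3) 1-5(w=7) 1-8(w=5) 3-4(w=1) 5-6(w=4)}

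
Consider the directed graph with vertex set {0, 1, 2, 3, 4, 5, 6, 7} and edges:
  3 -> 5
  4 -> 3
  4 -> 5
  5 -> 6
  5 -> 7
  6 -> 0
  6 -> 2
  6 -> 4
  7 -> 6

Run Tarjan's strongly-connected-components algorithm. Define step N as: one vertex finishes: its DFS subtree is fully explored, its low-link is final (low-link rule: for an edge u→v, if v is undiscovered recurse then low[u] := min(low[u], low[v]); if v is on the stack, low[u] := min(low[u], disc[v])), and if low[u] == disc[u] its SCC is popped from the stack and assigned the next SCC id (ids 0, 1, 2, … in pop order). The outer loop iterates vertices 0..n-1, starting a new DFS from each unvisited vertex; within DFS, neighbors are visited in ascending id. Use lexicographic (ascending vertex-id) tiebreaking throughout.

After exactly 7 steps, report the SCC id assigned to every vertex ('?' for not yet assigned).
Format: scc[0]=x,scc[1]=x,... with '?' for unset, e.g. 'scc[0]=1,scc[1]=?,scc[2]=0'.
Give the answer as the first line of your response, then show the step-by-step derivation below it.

scc[0]=0,scc[1]=1,scc[2]=2,scc[3]=?,scc[4]=?,scc[5]=?,scc[6]=?,scc[7]=?

step 1: low=(low[0]=0,low[1]=?,low[2]=?,low[3]=?,low[4]=?,low[5]=?,low[6]=?,low[7]=?); scc=(scc[0]=0,scc[1]=?,scc[2]=?,scc[3]=?,scc[4]=?,scc[5]=?,scc[6]=?,scc[7]=?)
step 2: low=(low[0]=0,low[1]=1,low[2]=?,low[3]=?,low[4]=?,low[5]=?,low[6]=?,low[7]=?); scc=(scc[0]=0,scc[1]=1,scc[2]=?,scc[3]=?,scc[4]=?,scc[5]=?,scc[6]=?,scc[7]=?)
step 3: low=(low[0]=0,low[1]=1,low[2]=2,low[3]=?,low[4]=?,low[5]=?,low[6]=?,low[7]=?); scc=(scc[0]=0,scc[1]=1,scc[2]=2,scc[3]=?,scc[4]=?,scc[5]=?,scc[6]=?,scc[7]=?)
step 4: low=(low[0]=0,low[1]=1,low[2]=2,low[3]=3,low[4]=3,low[5]=4,low[6]=5,low[7]=?); scc=(scc[0]=0,scc[1]=1,scc[2]=2,scc[3]=?,scc[4]=?,scc[5]=?,scc[6]=?,scc[7]=?)
step 5: low=(low[0]=0,low[1]=1,low[2]=2,low[3]=3,low[4]=3,low[5]=4,low[6]=3,low[7]=?); scc=(scc[0]=0,scc[1]=1,scc[2]=2,scc[3]=?,scc[4]=?,scc[5]=?,scc[6]=?,scc[7]=?)
step 6: low=(low[0]=0,low[1]=1,low[2]=2,low[3]=3,low[4]=3,low[5]=3,low[6]=3,low[7]=5); scc=(scc[0]=0,scc[1]=1,scc[2]=2,scc[3]=?,scc[4]=?,scc[5]=?,scc[6]=?,scc[7]=?)
step 7: low=(low[0]=0,low[1]=1,low[2]=2,low[3]=3,low[4]=3,low[5]=3,low[6]=3,low[7]=5); scc=(scc[0]=0,scc[1]=1,scc[2]=2,scc[3]=?,scc[4]=?,scc[5]=?,scc[6]=?,scc[7]=?)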